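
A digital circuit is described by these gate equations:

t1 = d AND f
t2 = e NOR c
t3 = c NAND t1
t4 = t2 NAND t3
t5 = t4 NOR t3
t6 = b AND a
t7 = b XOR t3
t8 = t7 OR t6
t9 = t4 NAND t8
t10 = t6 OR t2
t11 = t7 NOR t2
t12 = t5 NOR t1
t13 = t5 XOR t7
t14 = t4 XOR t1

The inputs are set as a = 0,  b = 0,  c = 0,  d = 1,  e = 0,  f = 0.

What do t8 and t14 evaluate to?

t1 = d AND f = 1 AND 0 = 0
t2 = e NOR c = 0 NOR 0 = 1
t3 = c NAND t1 = 0 NAND 0 = 1
t4 = t2 NAND t3 = 1 NAND 1 = 0
t6 = b AND a = 0 AND 0 = 0
t7 = b XOR t3 = 0 XOR 1 = 1
t8 = t7 OR t6 = 1 OR 0 = 1
t14 = t4 XOR t1 = 0 XOR 0 = 0

t8 = 1  t14 = 0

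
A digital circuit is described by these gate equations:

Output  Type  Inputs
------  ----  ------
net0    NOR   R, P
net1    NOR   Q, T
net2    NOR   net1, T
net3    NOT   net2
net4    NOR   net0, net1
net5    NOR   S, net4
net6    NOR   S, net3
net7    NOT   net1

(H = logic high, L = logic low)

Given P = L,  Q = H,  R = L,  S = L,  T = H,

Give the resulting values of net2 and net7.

net2 = L  net7 = H

net1 = Q NOR T = H NOR H = L
net2 = net1 NOR T = L NOR H = L
net7 = NOT net1 = NOT L = H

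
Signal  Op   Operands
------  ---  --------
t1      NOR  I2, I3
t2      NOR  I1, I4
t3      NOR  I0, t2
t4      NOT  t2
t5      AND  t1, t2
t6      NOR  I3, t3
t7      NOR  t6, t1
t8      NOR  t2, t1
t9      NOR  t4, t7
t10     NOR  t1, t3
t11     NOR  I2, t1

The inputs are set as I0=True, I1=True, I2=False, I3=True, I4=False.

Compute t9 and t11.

t9 = False  t11 = True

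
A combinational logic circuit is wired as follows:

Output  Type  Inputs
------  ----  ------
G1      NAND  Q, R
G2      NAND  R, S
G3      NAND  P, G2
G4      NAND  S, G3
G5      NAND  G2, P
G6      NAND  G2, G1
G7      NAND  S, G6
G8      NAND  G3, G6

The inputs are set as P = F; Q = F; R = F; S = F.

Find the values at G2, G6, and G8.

G1 = Q NAND R = F NAND F = T
G2 = R NAND S = F NAND F = T
G3 = P NAND G2 = F NAND T = T
G6 = G2 NAND G1 = T NAND T = F
G8 = G3 NAND G6 = T NAND F = T

G2 = T, G6 = F, G8 = T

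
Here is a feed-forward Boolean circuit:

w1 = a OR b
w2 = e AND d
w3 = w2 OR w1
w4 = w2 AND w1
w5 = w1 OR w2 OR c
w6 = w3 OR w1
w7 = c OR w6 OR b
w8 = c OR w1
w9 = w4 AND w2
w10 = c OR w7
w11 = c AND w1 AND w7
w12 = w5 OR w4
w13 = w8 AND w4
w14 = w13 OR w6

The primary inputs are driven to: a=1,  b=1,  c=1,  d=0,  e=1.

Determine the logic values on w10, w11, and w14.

w1 = a OR b = 1 OR 1 = 1
w2 = e AND d = 1 AND 0 = 0
w3 = w2 OR w1 = 0 OR 1 = 1
w4 = w2 AND w1 = 0 AND 1 = 0
w6 = w3 OR w1 = 1 OR 1 = 1
w7 = c OR w6 OR b = 1 OR 1 OR 1 = 1
w8 = c OR w1 = 1 OR 1 = 1
w10 = c OR w7 = 1 OR 1 = 1
w11 = c AND w1 AND w7 = 1 AND 1 AND 1 = 1
w13 = w8 AND w4 = 1 AND 0 = 0
w14 = w13 OR w6 = 0 OR 1 = 1

w10 = 1, w11 = 1, w14 = 1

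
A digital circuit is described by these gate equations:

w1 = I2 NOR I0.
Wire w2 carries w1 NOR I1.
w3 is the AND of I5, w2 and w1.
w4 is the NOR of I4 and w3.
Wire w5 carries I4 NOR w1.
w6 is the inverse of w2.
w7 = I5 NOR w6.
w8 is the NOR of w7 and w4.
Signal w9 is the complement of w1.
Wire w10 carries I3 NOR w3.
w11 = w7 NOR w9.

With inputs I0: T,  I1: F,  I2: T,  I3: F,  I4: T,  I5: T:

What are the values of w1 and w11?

w1 = I2 NOR I0 = T NOR T = F
w2 = w1 NOR I1 = F NOR F = T
w6 = NOT w2 = NOT T = F
w7 = I5 NOR w6 = T NOR F = F
w9 = NOT w1 = NOT F = T
w11 = w7 NOR w9 = F NOR T = F

w1 = F, w11 = F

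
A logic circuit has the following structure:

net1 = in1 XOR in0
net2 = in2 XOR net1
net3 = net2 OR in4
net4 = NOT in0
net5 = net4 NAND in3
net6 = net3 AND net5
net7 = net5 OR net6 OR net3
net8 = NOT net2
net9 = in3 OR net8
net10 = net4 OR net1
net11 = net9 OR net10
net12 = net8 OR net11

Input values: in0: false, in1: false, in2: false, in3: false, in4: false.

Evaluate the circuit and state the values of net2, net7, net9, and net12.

net1 = in1 XOR in0 = false XOR false = false
net2 = in2 XOR net1 = false XOR false = false
net3 = net2 OR in4 = false OR false = false
net4 = NOT in0 = NOT false = true
net5 = net4 NAND in3 = true NAND false = true
net6 = net3 AND net5 = false AND true = false
net7 = net5 OR net6 OR net3 = true OR false OR false = true
net8 = NOT net2 = NOT false = true
net9 = in3 OR net8 = false OR true = true
net10 = net4 OR net1 = true OR false = true
net11 = net9 OR net10 = true OR true = true
net12 = net8 OR net11 = true OR true = true

net2 = false, net7 = true, net9 = true, net12 = true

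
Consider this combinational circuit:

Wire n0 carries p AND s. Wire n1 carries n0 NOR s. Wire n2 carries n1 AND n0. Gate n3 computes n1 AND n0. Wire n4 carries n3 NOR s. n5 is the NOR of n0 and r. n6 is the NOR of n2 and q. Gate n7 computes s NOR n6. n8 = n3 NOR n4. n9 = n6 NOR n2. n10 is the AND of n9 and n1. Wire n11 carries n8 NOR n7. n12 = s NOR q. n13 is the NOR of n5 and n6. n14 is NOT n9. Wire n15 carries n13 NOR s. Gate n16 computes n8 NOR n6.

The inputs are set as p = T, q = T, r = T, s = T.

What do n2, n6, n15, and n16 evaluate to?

n0 = p AND s = T AND T = T
n1 = n0 NOR s = T NOR T = F
n2 = n1 AND n0 = F AND T = F
n3 = n1 AND n0 = F AND T = F
n4 = n3 NOR s = F NOR T = F
n5 = n0 NOR r = T NOR T = F
n6 = n2 NOR q = F NOR T = F
n8 = n3 NOR n4 = F NOR F = T
n13 = n5 NOR n6 = F NOR F = T
n15 = n13 NOR s = T NOR T = F
n16 = n8 NOR n6 = T NOR F = F

n2 = F; n6 = F; n15 = F; n16 = F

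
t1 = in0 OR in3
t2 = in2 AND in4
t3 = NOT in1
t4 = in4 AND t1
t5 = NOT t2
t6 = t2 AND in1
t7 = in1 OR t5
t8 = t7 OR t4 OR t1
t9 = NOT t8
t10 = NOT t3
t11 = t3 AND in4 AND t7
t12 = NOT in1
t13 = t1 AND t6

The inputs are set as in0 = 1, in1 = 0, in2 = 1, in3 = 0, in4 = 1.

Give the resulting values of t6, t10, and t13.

t1 = in0 OR in3 = 1 OR 0 = 1
t2 = in2 AND in4 = 1 AND 1 = 1
t3 = NOT in1 = NOT 0 = 1
t6 = t2 AND in1 = 1 AND 0 = 0
t10 = NOT t3 = NOT 1 = 0
t13 = t1 AND t6 = 1 AND 0 = 0

t6 = 0, t10 = 0, t13 = 0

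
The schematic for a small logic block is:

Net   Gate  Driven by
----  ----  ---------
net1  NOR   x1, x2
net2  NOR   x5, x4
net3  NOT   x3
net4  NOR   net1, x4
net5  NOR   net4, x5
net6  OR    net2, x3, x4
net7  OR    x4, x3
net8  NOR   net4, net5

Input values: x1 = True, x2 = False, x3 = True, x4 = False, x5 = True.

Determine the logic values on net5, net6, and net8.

net5 = False; net6 = True; net8 = False

net1 = x1 NOR x2 = True NOR False = False
net2 = x5 NOR x4 = True NOR False = False
net4 = net1 NOR x4 = False NOR False = True
net5 = net4 NOR x5 = True NOR True = False
net6 = net2 OR x3 OR x4 = False OR True OR False = True
net8 = net4 NOR net5 = True NOR False = False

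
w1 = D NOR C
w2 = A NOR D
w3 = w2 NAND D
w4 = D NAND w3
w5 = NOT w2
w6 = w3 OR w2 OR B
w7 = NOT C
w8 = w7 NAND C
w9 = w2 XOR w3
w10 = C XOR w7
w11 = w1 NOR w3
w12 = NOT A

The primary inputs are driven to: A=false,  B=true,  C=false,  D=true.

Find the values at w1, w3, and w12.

w1 = false, w3 = true, w12 = true

w1 = D NOR C = true NOR false = false
w2 = A NOR D = false NOR true = false
w3 = w2 NAND D = false NAND true = true
w12 = NOT A = NOT false = true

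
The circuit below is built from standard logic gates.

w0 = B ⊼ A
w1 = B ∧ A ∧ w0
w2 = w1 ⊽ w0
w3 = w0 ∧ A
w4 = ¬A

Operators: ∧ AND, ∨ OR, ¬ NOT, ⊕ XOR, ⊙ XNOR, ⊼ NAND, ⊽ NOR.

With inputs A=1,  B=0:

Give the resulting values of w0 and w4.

w0 = B NAND A = 0 NAND 1 = 1
w4 = NOT A = NOT 1 = 0

w0 = 1, w4 = 0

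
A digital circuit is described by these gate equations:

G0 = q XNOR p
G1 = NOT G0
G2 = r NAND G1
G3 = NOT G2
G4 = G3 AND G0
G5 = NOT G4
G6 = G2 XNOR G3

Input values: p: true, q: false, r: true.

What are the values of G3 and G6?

G0 = q XNOR p = false XNOR true = false
G1 = NOT G0 = NOT false = true
G2 = r NAND G1 = true NAND true = false
G3 = NOT G2 = NOT false = true
G6 = G2 XNOR G3 = false XNOR true = false

G3 = true, G6 = false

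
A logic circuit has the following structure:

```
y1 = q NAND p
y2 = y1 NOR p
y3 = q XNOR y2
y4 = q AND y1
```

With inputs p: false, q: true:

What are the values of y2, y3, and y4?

y1 = q NAND p = true NAND false = true
y2 = y1 NOR p = true NOR false = false
y3 = q XNOR y2 = true XNOR false = false
y4 = q AND y1 = true AND true = true

y2 = false  y3 = false  y4 = true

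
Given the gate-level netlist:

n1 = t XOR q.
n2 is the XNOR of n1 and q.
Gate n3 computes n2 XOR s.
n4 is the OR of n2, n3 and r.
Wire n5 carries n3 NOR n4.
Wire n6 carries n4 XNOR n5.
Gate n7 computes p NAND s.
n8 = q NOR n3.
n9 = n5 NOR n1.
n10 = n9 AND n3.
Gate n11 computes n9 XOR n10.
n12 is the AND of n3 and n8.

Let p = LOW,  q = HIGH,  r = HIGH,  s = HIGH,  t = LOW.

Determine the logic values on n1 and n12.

n1 = t XOR q = LOW XOR HIGH = HIGH
n2 = n1 XNOR q = HIGH XNOR HIGH = HIGH
n3 = n2 XOR s = HIGH XOR HIGH = LOW
n8 = q NOR n3 = HIGH NOR LOW = LOW
n12 = n3 AND n8 = LOW AND LOW = LOW

n1 = HIGH  n12 = LOW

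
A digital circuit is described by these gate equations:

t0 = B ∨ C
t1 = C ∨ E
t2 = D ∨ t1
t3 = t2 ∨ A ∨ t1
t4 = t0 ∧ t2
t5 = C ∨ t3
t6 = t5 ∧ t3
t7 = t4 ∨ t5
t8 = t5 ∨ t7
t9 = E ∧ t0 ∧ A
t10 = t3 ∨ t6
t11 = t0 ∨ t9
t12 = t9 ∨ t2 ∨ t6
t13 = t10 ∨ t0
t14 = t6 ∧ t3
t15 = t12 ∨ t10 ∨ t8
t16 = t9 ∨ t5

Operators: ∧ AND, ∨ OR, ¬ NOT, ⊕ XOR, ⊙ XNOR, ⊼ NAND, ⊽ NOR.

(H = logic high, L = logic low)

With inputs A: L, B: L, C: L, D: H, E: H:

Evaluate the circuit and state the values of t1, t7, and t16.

t1 = H, t7 = H, t16 = H

t0 = B OR C = L OR L = L
t1 = C OR E = L OR H = H
t2 = D OR t1 = H OR H = H
t3 = t2 OR A OR t1 = H OR L OR H = H
t4 = t0 AND t2 = L AND H = L
t5 = C OR t3 = L OR H = H
t7 = t4 OR t5 = L OR H = H
t9 = E AND t0 AND A = H AND L AND L = L
t16 = t9 OR t5 = L OR H = H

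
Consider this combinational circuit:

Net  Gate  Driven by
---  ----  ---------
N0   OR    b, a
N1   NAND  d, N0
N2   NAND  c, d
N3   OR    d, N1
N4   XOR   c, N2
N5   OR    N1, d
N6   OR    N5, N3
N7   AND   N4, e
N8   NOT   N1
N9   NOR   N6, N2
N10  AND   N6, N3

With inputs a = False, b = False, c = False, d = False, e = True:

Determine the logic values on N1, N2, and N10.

N0 = b OR a = False OR False = False
N1 = d NAND N0 = False NAND False = True
N2 = c NAND d = False NAND False = True
N3 = d OR N1 = False OR True = True
N5 = N1 OR d = True OR False = True
N6 = N5 OR N3 = True OR True = True
N10 = N6 AND N3 = True AND True = True

N1 = True, N2 = True, N10 = True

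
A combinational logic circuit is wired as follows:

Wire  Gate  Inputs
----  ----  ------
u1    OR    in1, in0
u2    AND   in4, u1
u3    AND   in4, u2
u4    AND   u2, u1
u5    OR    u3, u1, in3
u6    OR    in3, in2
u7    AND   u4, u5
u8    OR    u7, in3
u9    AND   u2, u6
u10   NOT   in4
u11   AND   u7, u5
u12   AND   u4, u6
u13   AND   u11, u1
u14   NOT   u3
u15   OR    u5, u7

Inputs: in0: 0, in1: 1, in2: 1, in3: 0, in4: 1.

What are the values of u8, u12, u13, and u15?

u1 = in1 OR in0 = 1 OR 0 = 1
u2 = in4 AND u1 = 1 AND 1 = 1
u3 = in4 AND u2 = 1 AND 1 = 1
u4 = u2 AND u1 = 1 AND 1 = 1
u5 = u3 OR u1 OR in3 = 1 OR 1 OR 0 = 1
u6 = in3 OR in2 = 0 OR 1 = 1
u7 = u4 AND u5 = 1 AND 1 = 1
u8 = u7 OR in3 = 1 OR 0 = 1
u11 = u7 AND u5 = 1 AND 1 = 1
u12 = u4 AND u6 = 1 AND 1 = 1
u13 = u11 AND u1 = 1 AND 1 = 1
u15 = u5 OR u7 = 1 OR 1 = 1

u8 = 1, u12 = 1, u13 = 1, u15 = 1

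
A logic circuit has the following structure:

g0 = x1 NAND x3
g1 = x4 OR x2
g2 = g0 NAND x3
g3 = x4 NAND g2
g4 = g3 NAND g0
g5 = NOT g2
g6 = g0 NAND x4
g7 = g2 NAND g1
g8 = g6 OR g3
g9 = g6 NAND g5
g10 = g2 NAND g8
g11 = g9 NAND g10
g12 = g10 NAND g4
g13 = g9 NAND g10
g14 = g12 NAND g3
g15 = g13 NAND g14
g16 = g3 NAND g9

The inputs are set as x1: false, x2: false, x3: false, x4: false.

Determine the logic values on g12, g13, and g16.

g12 = true, g13 = true, g16 = false

g0 = x1 NAND x3 = false NAND false = true
g2 = g0 NAND x3 = true NAND false = true
g3 = x4 NAND g2 = false NAND true = true
g4 = g3 NAND g0 = true NAND true = false
g5 = NOT g2 = NOT true = false
g6 = g0 NAND x4 = true NAND false = true
g8 = g6 OR g3 = true OR true = true
g9 = g6 NAND g5 = true NAND false = true
g10 = g2 NAND g8 = true NAND true = false
g12 = g10 NAND g4 = false NAND false = true
g13 = g9 NAND g10 = true NAND false = true
g16 = g3 NAND g9 = true NAND true = false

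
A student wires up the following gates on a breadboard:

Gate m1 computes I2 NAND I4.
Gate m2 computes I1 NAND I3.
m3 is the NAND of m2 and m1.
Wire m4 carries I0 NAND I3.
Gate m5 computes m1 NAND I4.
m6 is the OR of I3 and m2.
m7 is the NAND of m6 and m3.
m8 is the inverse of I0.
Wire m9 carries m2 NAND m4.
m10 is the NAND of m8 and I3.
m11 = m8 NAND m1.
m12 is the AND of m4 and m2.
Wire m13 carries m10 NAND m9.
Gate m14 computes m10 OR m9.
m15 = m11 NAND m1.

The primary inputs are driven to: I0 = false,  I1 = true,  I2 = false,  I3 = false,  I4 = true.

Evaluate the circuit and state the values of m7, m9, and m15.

m7 = true, m9 = false, m15 = true

m1 = I2 NAND I4 = false NAND true = true
m2 = I1 NAND I3 = true NAND false = true
m3 = m2 NAND m1 = true NAND true = false
m4 = I0 NAND I3 = false NAND false = true
m6 = I3 OR m2 = false OR true = true
m7 = m6 NAND m3 = true NAND false = true
m8 = NOT I0 = NOT false = true
m9 = m2 NAND m4 = true NAND true = false
m11 = m8 NAND m1 = true NAND true = false
m15 = m11 NAND m1 = false NAND true = true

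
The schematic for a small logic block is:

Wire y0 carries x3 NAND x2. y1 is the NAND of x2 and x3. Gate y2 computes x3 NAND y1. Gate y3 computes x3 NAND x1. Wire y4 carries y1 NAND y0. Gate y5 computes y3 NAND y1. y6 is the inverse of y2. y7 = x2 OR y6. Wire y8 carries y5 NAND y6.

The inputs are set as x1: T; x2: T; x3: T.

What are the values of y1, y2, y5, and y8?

y1 = F, y2 = T, y5 = T, y8 = T

y1 = x2 NAND x3 = T NAND T = F
y2 = x3 NAND y1 = T NAND F = T
y3 = x3 NAND x1 = T NAND T = F
y5 = y3 NAND y1 = F NAND F = T
y6 = NOT y2 = NOT T = F
y8 = y5 NAND y6 = T NAND F = T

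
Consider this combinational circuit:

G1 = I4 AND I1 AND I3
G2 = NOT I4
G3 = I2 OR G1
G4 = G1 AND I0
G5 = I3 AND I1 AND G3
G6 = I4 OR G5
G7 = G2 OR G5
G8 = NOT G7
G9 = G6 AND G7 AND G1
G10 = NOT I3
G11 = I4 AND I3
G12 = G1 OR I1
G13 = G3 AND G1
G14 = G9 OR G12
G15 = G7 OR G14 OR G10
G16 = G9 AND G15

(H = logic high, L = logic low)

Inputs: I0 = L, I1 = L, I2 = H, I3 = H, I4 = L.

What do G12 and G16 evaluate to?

G12 = L  G16 = L

G1 = I4 AND I1 AND I3 = L AND L AND H = L
G2 = NOT I4 = NOT L = H
G3 = I2 OR G1 = H OR L = H
G5 = I3 AND I1 AND G3 = H AND L AND H = L
G6 = I4 OR G5 = L OR L = L
G7 = G2 OR G5 = H OR L = H
G9 = G6 AND G7 AND G1 = L AND H AND L = L
G10 = NOT I3 = NOT H = L
G12 = G1 OR I1 = L OR L = L
G14 = G9 OR G12 = L OR L = L
G15 = G7 OR G14 OR G10 = H OR L OR L = H
G16 = G9 AND G15 = L AND H = L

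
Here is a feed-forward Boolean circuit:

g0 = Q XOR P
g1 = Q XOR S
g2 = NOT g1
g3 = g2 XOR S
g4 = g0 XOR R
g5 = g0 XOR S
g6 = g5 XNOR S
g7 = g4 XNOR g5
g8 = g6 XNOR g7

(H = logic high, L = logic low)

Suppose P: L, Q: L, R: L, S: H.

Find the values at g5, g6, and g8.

g5 = H, g6 = H, g8 = L

g0 = Q XOR P = L XOR L = L
g4 = g0 XOR R = L XOR L = L
g5 = g0 XOR S = L XOR H = H
g6 = g5 XNOR S = H XNOR H = H
g7 = g4 XNOR g5 = L XNOR H = L
g8 = g6 XNOR g7 = H XNOR L = L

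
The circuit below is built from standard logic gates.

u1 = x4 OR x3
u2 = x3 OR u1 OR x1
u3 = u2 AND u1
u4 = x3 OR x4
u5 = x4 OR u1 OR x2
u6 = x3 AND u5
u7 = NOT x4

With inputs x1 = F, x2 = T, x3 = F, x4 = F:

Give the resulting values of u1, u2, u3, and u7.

u1 = F; u2 = F; u3 = F; u7 = T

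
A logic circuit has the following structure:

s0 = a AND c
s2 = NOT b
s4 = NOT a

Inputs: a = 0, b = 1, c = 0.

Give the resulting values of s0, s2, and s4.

s0 = 0, s2 = 0, s4 = 1

s0 = 0 AND 0 = 0
s2 = NOT 1 = 0
s4 = NOT 0 = 1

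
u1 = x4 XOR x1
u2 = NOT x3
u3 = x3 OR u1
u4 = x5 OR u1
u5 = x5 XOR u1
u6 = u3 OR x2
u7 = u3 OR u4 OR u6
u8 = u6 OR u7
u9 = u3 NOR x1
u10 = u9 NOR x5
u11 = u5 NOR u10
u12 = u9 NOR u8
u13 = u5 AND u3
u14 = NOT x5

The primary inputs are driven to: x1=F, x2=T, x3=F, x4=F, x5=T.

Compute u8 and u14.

u8 = T  u14 = F

u1 = x4 XOR x1 = F XOR F = F
u3 = x3 OR u1 = F OR F = F
u4 = x5 OR u1 = T OR F = T
u6 = u3 OR x2 = F OR T = T
u7 = u3 OR u4 OR u6 = F OR T OR T = T
u8 = u6 OR u7 = T OR T = T
u14 = NOT x5 = NOT T = F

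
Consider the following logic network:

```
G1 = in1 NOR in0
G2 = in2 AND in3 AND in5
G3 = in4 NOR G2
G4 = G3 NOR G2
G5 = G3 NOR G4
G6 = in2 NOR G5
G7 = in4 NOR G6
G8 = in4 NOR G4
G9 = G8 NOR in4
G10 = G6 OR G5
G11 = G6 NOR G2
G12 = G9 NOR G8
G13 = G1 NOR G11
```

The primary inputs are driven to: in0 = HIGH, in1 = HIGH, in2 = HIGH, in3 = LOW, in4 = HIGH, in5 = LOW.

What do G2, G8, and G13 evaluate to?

G2 = LOW; G8 = LOW; G13 = LOW

G1 = in1 NOR in0 = HIGH NOR HIGH = LOW
G2 = in2 AND in3 AND in5 = HIGH AND LOW AND LOW = LOW
G3 = in4 NOR G2 = HIGH NOR LOW = LOW
G4 = G3 NOR G2 = LOW NOR LOW = HIGH
G5 = G3 NOR G4 = LOW NOR HIGH = LOW
G6 = in2 NOR G5 = HIGH NOR LOW = LOW
G8 = in4 NOR G4 = HIGH NOR HIGH = LOW
G11 = G6 NOR G2 = LOW NOR LOW = HIGH
G13 = G1 NOR G11 = LOW NOR HIGH = LOW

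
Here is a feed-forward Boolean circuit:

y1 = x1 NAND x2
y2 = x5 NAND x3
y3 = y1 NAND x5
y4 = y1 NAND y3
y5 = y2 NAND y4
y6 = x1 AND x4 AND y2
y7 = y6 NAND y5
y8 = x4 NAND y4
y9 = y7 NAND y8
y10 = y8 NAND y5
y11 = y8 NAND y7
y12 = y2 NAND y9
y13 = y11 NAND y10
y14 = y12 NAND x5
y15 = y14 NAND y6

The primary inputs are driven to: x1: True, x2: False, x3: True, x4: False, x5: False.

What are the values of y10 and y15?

y1 = x1 NAND x2 = True NAND False = True
y2 = x5 NAND x3 = False NAND True = True
y3 = y1 NAND x5 = True NAND False = True
y4 = y1 NAND y3 = True NAND True = False
y5 = y2 NAND y4 = True NAND False = True
y6 = x1 AND x4 AND y2 = True AND False AND True = False
y7 = y6 NAND y5 = False NAND True = True
y8 = x4 NAND y4 = False NAND False = True
y9 = y7 NAND y8 = True NAND True = False
y10 = y8 NAND y5 = True NAND True = False
y12 = y2 NAND y9 = True NAND False = True
y14 = y12 NAND x5 = True NAND False = True
y15 = y14 NAND y6 = True NAND False = True

y10 = False; y15 = True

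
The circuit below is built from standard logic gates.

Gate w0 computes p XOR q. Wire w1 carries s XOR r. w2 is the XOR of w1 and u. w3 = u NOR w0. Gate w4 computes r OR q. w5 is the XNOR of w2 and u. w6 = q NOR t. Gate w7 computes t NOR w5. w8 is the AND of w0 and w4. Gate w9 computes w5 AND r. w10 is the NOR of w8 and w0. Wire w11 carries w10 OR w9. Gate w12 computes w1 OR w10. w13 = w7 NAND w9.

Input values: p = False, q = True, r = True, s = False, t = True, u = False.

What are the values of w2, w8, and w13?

w0 = p XOR q = False XOR True = True
w1 = s XOR r = False XOR True = True
w2 = w1 XOR u = True XOR False = True
w4 = r OR q = True OR True = True
w5 = w2 XNOR u = True XNOR False = False
w7 = t NOR w5 = True NOR False = False
w8 = w0 AND w4 = True AND True = True
w9 = w5 AND r = False AND True = False
w13 = w7 NAND w9 = False NAND False = True

w2 = True, w8 = True, w13 = True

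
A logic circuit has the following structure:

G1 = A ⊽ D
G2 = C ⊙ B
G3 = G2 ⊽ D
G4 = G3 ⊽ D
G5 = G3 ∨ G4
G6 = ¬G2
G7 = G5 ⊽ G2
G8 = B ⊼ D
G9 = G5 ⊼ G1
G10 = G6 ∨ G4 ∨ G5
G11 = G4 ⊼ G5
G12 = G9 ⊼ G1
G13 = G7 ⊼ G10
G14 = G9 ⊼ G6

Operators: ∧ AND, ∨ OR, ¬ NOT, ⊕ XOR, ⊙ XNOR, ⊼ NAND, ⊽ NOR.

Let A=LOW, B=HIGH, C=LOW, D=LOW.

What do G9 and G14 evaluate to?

G9 = LOW, G14 = HIGH

G1 = A NOR D = LOW NOR LOW = HIGH
G2 = C XNOR B = LOW XNOR HIGH = LOW
G3 = G2 NOR D = LOW NOR LOW = HIGH
G4 = G3 NOR D = HIGH NOR LOW = LOW
G5 = G3 OR G4 = HIGH OR LOW = HIGH
G6 = NOT G2 = NOT LOW = HIGH
G9 = G5 NAND G1 = HIGH NAND HIGH = LOW
G14 = G9 NAND G6 = LOW NAND HIGH = HIGH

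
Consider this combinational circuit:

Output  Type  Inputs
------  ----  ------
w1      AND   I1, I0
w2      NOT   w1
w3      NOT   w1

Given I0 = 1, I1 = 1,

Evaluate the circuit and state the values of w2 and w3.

w1 = I1 AND I0 = 1 AND 1 = 1
w2 = NOT w1 = NOT 1 = 0
w3 = NOT w1 = NOT 1 = 0

w2 = 0; w3 = 0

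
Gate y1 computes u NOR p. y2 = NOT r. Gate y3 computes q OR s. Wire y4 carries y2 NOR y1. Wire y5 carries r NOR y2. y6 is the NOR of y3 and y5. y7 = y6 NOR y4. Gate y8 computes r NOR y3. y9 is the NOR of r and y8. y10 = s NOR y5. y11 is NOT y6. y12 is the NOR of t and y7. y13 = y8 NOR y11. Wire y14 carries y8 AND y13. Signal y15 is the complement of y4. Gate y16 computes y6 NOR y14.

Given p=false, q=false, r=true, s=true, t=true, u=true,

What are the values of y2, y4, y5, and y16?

y1 = u NOR p = true NOR false = false
y2 = NOT r = NOT true = false
y3 = q OR s = false OR true = true
y4 = y2 NOR y1 = false NOR false = true
y5 = r NOR y2 = true NOR false = false
y6 = y3 NOR y5 = true NOR false = false
y8 = r NOR y3 = true NOR true = false
y11 = NOT y6 = NOT false = true
y13 = y8 NOR y11 = false NOR true = false
y14 = y8 AND y13 = false AND false = false
y16 = y6 NOR y14 = false NOR false = true

y2 = false; y4 = true; y5 = false; y16 = true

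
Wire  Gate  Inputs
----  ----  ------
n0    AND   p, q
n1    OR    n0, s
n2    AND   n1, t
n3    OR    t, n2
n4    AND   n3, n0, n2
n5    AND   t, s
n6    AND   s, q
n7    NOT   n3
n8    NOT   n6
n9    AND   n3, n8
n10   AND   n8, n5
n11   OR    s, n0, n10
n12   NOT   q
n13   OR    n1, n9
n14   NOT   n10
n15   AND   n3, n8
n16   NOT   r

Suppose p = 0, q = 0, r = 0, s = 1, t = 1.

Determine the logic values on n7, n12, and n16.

n7 = 0, n12 = 1, n16 = 1

n0 = p AND q = 0 AND 0 = 0
n1 = n0 OR s = 0 OR 1 = 1
n2 = n1 AND t = 1 AND 1 = 1
n3 = t OR n2 = 1 OR 1 = 1
n7 = NOT n3 = NOT 1 = 0
n12 = NOT q = NOT 0 = 1
n16 = NOT r = NOT 0 = 1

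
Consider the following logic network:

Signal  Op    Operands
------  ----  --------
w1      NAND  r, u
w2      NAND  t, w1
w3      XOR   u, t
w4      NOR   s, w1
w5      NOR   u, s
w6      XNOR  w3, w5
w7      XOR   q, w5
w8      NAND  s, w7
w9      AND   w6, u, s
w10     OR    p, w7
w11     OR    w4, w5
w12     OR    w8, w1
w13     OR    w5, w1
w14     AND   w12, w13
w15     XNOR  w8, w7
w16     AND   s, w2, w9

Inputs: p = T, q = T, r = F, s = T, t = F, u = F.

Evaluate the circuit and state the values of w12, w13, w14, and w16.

w12 = T, w13 = T, w14 = T, w16 = F

w1 = r NAND u = F NAND F = T
w2 = t NAND w1 = F NAND T = T
w3 = u XOR t = F XOR F = F
w5 = u NOR s = F NOR T = F
w6 = w3 XNOR w5 = F XNOR F = T
w7 = q XOR w5 = T XOR F = T
w8 = s NAND w7 = T NAND T = F
w9 = w6 AND u AND s = T AND F AND T = F
w12 = w8 OR w1 = F OR T = T
w13 = w5 OR w1 = F OR T = T
w14 = w12 AND w13 = T AND T = T
w16 = s AND w2 AND w9 = T AND T AND F = F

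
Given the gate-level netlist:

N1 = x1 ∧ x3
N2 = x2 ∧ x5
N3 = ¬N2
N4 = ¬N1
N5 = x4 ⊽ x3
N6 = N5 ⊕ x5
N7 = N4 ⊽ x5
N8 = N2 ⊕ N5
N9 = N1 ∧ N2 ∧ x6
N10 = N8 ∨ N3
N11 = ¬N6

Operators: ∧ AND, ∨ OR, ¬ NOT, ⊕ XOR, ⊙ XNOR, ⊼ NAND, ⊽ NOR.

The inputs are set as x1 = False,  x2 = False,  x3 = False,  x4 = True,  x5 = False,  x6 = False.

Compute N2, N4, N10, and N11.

N1 = x1 AND x3 = False AND False = False
N2 = x2 AND x5 = False AND False = False
N3 = NOT N2 = NOT False = True
N4 = NOT N1 = NOT False = True
N5 = x4 NOR x3 = True NOR False = False
N6 = N5 XOR x5 = False XOR False = False
N8 = N2 XOR N5 = False XOR False = False
N10 = N8 OR N3 = False OR True = True
N11 = NOT N6 = NOT False = True

N2 = False, N4 = True, N10 = True, N11 = True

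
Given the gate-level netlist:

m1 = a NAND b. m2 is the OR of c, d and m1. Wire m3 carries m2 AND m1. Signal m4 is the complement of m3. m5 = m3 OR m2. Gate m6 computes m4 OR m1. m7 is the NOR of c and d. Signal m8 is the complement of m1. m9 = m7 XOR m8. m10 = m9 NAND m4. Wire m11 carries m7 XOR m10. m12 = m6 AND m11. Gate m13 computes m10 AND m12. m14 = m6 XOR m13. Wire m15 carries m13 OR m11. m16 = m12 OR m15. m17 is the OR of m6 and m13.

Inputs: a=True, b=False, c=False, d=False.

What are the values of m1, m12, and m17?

m1 = True, m12 = False, m17 = True

m1 = a NAND b = True NAND False = True
m2 = c OR d OR m1 = False OR False OR True = True
m3 = m2 AND m1 = True AND True = True
m4 = NOT m3 = NOT True = False
m6 = m4 OR m1 = False OR True = True
m7 = c NOR d = False NOR False = True
m8 = NOT m1 = NOT True = False
m9 = m7 XOR m8 = True XOR False = True
m10 = m9 NAND m4 = True NAND False = True
m11 = m7 XOR m10 = True XOR True = False
m12 = m6 AND m11 = True AND False = False
m13 = m10 AND m12 = True AND False = False
m17 = m6 OR m13 = True OR False = True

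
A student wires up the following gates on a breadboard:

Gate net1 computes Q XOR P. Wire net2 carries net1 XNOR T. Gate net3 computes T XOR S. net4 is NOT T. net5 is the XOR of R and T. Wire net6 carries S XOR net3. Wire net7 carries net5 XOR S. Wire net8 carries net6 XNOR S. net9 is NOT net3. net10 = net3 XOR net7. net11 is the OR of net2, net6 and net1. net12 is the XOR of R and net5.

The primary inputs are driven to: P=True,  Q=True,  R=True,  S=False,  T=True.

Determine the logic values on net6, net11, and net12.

net6 = True, net11 = True, net12 = True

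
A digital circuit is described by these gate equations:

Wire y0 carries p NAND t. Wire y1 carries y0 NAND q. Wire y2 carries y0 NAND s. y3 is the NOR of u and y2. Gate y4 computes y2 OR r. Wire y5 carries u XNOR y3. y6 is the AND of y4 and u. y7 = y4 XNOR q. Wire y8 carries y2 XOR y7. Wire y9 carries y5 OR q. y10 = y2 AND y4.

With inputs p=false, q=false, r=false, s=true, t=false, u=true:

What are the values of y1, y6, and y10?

y1 = true  y6 = false  y10 = false

y0 = p NAND t = false NAND false = true
y1 = y0 NAND q = true NAND false = true
y2 = y0 NAND s = true NAND true = false
y4 = y2 OR r = false OR false = false
y6 = y4 AND u = false AND true = false
y10 = y2 AND y4 = false AND false = false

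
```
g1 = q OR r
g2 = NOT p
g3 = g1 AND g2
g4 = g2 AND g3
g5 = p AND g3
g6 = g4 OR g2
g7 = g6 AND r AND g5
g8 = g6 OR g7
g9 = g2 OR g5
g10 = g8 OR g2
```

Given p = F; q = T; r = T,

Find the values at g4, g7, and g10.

g4 = T, g7 = F, g10 = T

g1 = q OR r = T OR T = T
g2 = NOT p = NOT F = T
g3 = g1 AND g2 = T AND T = T
g4 = g2 AND g3 = T AND T = T
g5 = p AND g3 = F AND T = F
g6 = g4 OR g2 = T OR T = T
g7 = g6 AND r AND g5 = T AND T AND F = F
g8 = g6 OR g7 = T OR F = T
g10 = g8 OR g2 = T OR T = T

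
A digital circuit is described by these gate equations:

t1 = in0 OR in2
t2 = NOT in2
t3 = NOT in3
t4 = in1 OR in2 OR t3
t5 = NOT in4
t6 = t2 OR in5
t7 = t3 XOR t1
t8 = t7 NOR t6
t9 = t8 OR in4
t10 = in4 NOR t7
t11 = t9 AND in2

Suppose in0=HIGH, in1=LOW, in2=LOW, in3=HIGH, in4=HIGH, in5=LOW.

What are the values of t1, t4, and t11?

t1 = in0 OR in2 = HIGH OR LOW = HIGH
t2 = NOT in2 = NOT LOW = HIGH
t3 = NOT in3 = NOT HIGH = LOW
t4 = in1 OR in2 OR t3 = LOW OR LOW OR LOW = LOW
t6 = t2 OR in5 = HIGH OR LOW = HIGH
t7 = t3 XOR t1 = LOW XOR HIGH = HIGH
t8 = t7 NOR t6 = HIGH NOR HIGH = LOW
t9 = t8 OR in4 = LOW OR HIGH = HIGH
t11 = t9 AND in2 = HIGH AND LOW = LOW

t1 = HIGH, t4 = LOW, t11 = LOW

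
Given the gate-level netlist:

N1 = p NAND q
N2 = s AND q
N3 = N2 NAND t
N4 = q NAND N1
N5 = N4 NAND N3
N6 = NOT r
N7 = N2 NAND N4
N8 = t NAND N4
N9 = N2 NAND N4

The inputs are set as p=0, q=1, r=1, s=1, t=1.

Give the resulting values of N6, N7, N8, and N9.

N1 = p NAND q = 0 NAND 1 = 1
N2 = s AND q = 1 AND 1 = 1
N4 = q NAND N1 = 1 NAND 1 = 0
N6 = NOT r = NOT 1 = 0
N7 = N2 NAND N4 = 1 NAND 0 = 1
N8 = t NAND N4 = 1 NAND 0 = 1
N9 = N2 NAND N4 = 1 NAND 0 = 1

N6 = 0; N7 = 1; N8 = 1; N9 = 1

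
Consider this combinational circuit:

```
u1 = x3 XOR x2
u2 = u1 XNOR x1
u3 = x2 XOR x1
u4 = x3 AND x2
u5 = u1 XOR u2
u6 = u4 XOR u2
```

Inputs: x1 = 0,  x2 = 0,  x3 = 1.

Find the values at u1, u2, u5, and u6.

u1 = x3 XOR x2 = 1 XOR 0 = 1
u2 = u1 XNOR x1 = 1 XNOR 0 = 0
u4 = x3 AND x2 = 1 AND 0 = 0
u5 = u1 XOR u2 = 1 XOR 0 = 1
u6 = u4 XOR u2 = 0 XOR 0 = 0

u1 = 1; u2 = 0; u5 = 1; u6 = 0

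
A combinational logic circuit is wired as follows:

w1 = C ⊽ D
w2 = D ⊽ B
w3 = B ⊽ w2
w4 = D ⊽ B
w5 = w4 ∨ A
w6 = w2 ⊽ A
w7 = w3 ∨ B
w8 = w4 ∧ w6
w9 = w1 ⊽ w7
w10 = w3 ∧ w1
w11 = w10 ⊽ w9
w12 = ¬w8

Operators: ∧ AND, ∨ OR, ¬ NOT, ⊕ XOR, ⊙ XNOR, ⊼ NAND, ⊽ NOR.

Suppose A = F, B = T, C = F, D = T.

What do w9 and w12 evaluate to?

w9 = F, w12 = T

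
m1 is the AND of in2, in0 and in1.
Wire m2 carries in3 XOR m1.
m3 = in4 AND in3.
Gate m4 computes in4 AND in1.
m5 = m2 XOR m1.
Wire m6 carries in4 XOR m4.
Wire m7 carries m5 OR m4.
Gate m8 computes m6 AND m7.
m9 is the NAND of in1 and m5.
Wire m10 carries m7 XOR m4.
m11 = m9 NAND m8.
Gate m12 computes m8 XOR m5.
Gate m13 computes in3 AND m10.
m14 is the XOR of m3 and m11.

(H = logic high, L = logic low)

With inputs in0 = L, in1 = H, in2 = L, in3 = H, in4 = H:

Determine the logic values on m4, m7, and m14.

m4 = H, m7 = H, m14 = L

m1 = in2 AND in0 AND in1 = L AND L AND H = L
m2 = in3 XOR m1 = H XOR L = H
m3 = in4 AND in3 = H AND H = H
m4 = in4 AND in1 = H AND H = H
m5 = m2 XOR m1 = H XOR L = H
m6 = in4 XOR m4 = H XOR H = L
m7 = m5 OR m4 = H OR H = H
m8 = m6 AND m7 = L AND H = L
m9 = in1 NAND m5 = H NAND H = L
m11 = m9 NAND m8 = L NAND L = H
m14 = m3 XOR m11 = H XOR H = L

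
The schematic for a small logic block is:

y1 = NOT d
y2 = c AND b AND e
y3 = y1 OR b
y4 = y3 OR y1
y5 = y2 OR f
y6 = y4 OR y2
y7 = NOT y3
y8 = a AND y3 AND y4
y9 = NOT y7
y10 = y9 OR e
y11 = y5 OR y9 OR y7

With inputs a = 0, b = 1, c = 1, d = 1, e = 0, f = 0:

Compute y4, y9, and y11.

y1 = NOT d = NOT 1 = 0
y2 = c AND b AND e = 1 AND 1 AND 0 = 0
y3 = y1 OR b = 0 OR 1 = 1
y4 = y3 OR y1 = 1 OR 0 = 1
y5 = y2 OR f = 0 OR 0 = 0
y7 = NOT y3 = NOT 1 = 0
y9 = NOT y7 = NOT 0 = 1
y11 = y5 OR y9 OR y7 = 0 OR 1 OR 0 = 1

y4 = 1; y9 = 1; y11 = 1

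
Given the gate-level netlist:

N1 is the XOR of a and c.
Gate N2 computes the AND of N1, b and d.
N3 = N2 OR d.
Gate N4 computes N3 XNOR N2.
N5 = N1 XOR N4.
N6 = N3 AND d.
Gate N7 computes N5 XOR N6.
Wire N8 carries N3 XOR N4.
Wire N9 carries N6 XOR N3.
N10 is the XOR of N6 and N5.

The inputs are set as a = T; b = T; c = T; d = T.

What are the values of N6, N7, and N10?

N6 = T, N7 = T, N10 = T

N1 = a XOR c = T XOR T = F
N2 = N1 AND b AND d = F AND T AND T = F
N3 = N2 OR d = F OR T = T
N4 = N3 XNOR N2 = T XNOR F = F
N5 = N1 XOR N4 = F XOR F = F
N6 = N3 AND d = T AND T = T
N7 = N5 XOR N6 = F XOR T = T
N10 = N6 XOR N5 = T XOR F = T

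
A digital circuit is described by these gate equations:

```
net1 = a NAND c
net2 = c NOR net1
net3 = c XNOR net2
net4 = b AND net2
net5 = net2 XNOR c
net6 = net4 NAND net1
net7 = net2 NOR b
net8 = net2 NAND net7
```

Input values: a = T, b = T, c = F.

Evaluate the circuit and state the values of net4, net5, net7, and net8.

net4 = F, net5 = T, net7 = F, net8 = T

net1 = a NAND c = T NAND F = T
net2 = c NOR net1 = F NOR T = F
net4 = b AND net2 = T AND F = F
net5 = net2 XNOR c = F XNOR F = T
net7 = net2 NOR b = F NOR T = F
net8 = net2 NAND net7 = F NAND F = T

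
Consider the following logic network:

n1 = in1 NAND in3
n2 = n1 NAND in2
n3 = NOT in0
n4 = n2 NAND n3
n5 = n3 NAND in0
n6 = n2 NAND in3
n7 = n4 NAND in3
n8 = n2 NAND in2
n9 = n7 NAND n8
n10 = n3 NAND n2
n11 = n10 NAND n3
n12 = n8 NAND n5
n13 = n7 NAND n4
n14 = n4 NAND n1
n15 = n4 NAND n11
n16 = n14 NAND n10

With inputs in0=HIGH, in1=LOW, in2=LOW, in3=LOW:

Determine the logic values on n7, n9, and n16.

n1 = in1 NAND in3 = LOW NAND LOW = HIGH
n2 = n1 NAND in2 = HIGH NAND LOW = HIGH
n3 = NOT in0 = NOT HIGH = LOW
n4 = n2 NAND n3 = HIGH NAND LOW = HIGH
n7 = n4 NAND in3 = HIGH NAND LOW = HIGH
n8 = n2 NAND in2 = HIGH NAND LOW = HIGH
n9 = n7 NAND n8 = HIGH NAND HIGH = LOW
n10 = n3 NAND n2 = LOW NAND HIGH = HIGH
n14 = n4 NAND n1 = HIGH NAND HIGH = LOW
n16 = n14 NAND n10 = LOW NAND HIGH = HIGH

n7 = HIGH; n9 = LOW; n16 = HIGH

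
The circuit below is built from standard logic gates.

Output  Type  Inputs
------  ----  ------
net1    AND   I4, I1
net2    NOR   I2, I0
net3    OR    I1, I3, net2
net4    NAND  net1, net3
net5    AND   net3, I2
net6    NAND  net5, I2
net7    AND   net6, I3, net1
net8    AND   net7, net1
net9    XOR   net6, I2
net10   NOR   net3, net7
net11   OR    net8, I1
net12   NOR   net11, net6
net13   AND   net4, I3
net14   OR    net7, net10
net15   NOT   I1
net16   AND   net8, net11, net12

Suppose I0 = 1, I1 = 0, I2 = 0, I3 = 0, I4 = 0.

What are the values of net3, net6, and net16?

net1 = I4 AND I1 = 0 AND 0 = 0
net2 = I2 NOR I0 = 0 NOR 1 = 0
net3 = I1 OR I3 OR net2 = 0 OR 0 OR 0 = 0
net5 = net3 AND I2 = 0 AND 0 = 0
net6 = net5 NAND I2 = 0 NAND 0 = 1
net7 = net6 AND I3 AND net1 = 1 AND 0 AND 0 = 0
net8 = net7 AND net1 = 0 AND 0 = 0
net11 = net8 OR I1 = 0 OR 0 = 0
net12 = net11 NOR net6 = 0 NOR 1 = 0
net16 = net8 AND net11 AND net12 = 0 AND 0 AND 0 = 0

net3 = 0, net6 = 1, net16 = 0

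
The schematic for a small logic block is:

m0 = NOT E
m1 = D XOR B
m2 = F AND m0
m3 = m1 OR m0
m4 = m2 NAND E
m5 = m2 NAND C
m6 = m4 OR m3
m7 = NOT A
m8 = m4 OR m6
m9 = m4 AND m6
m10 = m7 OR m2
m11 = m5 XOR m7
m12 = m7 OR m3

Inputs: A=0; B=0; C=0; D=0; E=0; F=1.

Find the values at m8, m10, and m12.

m8 = 1, m10 = 1, m12 = 1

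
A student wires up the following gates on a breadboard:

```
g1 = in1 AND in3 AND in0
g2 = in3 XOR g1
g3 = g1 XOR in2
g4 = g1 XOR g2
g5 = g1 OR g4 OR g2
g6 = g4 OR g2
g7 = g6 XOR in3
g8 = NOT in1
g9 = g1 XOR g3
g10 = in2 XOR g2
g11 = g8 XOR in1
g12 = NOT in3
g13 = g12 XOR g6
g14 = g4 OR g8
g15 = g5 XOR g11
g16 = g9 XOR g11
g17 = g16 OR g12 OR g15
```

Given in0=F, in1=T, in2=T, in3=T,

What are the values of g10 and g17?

g10 = F; g17 = F

g1 = in1 AND in3 AND in0 = T AND T AND F = F
g2 = in3 XOR g1 = T XOR F = T
g3 = g1 XOR in2 = F XOR T = T
g4 = g1 XOR g2 = F XOR T = T
g5 = g1 OR g4 OR g2 = F OR T OR T = T
g8 = NOT in1 = NOT T = F
g9 = g1 XOR g3 = F XOR T = T
g10 = in2 XOR g2 = T XOR T = F
g11 = g8 XOR in1 = F XOR T = T
g12 = NOT in3 = NOT T = F
g15 = g5 XOR g11 = T XOR T = F
g16 = g9 XOR g11 = T XOR T = F
g17 = g16 OR g12 OR g15 = F OR F OR F = F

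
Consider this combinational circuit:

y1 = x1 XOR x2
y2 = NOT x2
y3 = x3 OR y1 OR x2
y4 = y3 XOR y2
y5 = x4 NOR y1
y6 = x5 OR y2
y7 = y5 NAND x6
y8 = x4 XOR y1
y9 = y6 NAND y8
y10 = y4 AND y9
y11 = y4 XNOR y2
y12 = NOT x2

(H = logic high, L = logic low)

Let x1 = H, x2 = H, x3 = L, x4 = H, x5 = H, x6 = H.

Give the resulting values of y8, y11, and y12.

y1 = x1 XOR x2 = H XOR H = L
y2 = NOT x2 = NOT H = L
y3 = x3 OR y1 OR x2 = L OR L OR H = H
y4 = y3 XOR y2 = H XOR L = H
y8 = x4 XOR y1 = H XOR L = H
y11 = y4 XNOR y2 = H XNOR L = L
y12 = NOT x2 = NOT H = L

y8 = H, y11 = L, y12 = L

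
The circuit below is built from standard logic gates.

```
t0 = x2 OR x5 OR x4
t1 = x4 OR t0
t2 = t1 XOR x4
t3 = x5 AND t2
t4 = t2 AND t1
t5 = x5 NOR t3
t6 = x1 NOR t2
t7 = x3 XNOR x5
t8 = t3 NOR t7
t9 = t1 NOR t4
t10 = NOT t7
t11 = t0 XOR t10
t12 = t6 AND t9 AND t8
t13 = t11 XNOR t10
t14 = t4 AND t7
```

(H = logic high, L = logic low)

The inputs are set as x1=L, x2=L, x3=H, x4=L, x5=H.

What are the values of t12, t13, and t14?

t0 = x2 OR x5 OR x4 = L OR H OR L = H
t1 = x4 OR t0 = L OR H = H
t2 = t1 XOR x4 = H XOR L = H
t3 = x5 AND t2 = H AND H = H
t4 = t2 AND t1 = H AND H = H
t6 = x1 NOR t2 = L NOR H = L
t7 = x3 XNOR x5 = H XNOR H = H
t8 = t3 NOR t7 = H NOR H = L
t9 = t1 NOR t4 = H NOR H = L
t10 = NOT t7 = NOT H = L
t11 = t0 XOR t10 = H XOR L = H
t12 = t6 AND t9 AND t8 = L AND L AND L = L
t13 = t11 XNOR t10 = H XNOR L = L
t14 = t4 AND t7 = H AND H = H

t12 = L  t13 = L  t14 = H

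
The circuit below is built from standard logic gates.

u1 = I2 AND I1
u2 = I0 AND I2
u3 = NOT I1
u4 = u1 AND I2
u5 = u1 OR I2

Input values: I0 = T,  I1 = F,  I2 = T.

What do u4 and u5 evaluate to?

u1 = I2 AND I1 = T AND F = F
u4 = u1 AND I2 = F AND T = F
u5 = u1 OR I2 = F OR T = T

u4 = F; u5 = T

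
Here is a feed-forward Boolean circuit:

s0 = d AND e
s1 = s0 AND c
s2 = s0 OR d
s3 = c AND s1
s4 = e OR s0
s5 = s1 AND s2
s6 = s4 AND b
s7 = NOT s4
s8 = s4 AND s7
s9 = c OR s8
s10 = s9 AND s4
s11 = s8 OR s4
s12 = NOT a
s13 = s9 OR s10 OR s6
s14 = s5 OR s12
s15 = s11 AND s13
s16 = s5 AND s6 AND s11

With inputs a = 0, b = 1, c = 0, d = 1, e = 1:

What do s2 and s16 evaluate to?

s2 = 1, s16 = 0

s0 = d AND e = 1 AND 1 = 1
s1 = s0 AND c = 1 AND 0 = 0
s2 = s0 OR d = 1 OR 1 = 1
s4 = e OR s0 = 1 OR 1 = 1
s5 = s1 AND s2 = 0 AND 1 = 0
s6 = s4 AND b = 1 AND 1 = 1
s7 = NOT s4 = NOT 1 = 0
s8 = s4 AND s7 = 1 AND 0 = 0
s11 = s8 OR s4 = 0 OR 1 = 1
s16 = s5 AND s6 AND s11 = 0 AND 1 AND 1 = 0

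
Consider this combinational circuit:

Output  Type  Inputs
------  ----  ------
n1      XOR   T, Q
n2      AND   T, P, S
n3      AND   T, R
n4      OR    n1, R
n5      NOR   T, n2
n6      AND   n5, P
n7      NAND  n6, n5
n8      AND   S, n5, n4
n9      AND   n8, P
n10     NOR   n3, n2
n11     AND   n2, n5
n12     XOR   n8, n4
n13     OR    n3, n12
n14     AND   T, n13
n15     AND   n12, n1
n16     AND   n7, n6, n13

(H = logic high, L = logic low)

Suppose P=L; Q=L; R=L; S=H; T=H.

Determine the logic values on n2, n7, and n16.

n2 = L, n7 = H, n16 = L

n1 = T XOR Q = H XOR L = H
n2 = T AND P AND S = H AND L AND H = L
n3 = T AND R = H AND L = L
n4 = n1 OR R = H OR L = H
n5 = T NOR n2 = H NOR L = L
n6 = n5 AND P = L AND L = L
n7 = n6 NAND n5 = L NAND L = H
n8 = S AND n5 AND n4 = H AND L AND H = L
n12 = n8 XOR n4 = L XOR H = H
n13 = n3 OR n12 = L OR H = H
n16 = n7 AND n6 AND n13 = H AND L AND H = L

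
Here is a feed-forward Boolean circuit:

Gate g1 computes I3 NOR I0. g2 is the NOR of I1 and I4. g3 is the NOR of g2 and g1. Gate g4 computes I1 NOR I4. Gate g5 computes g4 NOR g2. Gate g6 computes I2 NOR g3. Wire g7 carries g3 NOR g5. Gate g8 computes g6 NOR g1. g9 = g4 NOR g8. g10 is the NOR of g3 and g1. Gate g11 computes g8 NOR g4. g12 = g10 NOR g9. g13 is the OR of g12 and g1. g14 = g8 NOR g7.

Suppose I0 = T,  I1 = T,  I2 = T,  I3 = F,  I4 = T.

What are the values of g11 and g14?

g11 = F  g14 = F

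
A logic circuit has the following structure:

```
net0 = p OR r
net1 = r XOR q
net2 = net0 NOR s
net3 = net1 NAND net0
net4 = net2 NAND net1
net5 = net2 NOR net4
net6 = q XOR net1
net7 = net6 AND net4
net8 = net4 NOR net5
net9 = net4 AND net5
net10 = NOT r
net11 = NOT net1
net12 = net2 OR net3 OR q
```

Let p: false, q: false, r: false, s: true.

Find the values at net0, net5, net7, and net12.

net0 = p OR r = false OR false = false
net1 = r XOR q = false XOR false = false
net2 = net0 NOR s = false NOR true = false
net3 = net1 NAND net0 = false NAND false = true
net4 = net2 NAND net1 = false NAND false = true
net5 = net2 NOR net4 = false NOR true = false
net6 = q XOR net1 = false XOR false = false
net7 = net6 AND net4 = false AND true = false
net12 = net2 OR net3 OR q = false OR true OR false = true

net0 = false, net5 = false, net7 = false, net12 = true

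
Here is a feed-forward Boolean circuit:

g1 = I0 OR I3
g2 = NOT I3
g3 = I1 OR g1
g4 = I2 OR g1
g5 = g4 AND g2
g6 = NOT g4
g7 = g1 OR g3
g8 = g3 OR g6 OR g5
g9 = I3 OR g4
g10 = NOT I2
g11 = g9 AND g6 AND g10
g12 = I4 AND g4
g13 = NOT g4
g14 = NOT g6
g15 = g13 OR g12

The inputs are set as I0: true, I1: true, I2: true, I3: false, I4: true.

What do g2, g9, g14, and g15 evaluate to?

g2 = true, g9 = true, g14 = true, g15 = true

g1 = I0 OR I3 = true OR false = true
g2 = NOT I3 = NOT false = true
g4 = I2 OR g1 = true OR true = true
g6 = NOT g4 = NOT true = false
g9 = I3 OR g4 = false OR true = true
g12 = I4 AND g4 = true AND true = true
g13 = NOT g4 = NOT true = false
g14 = NOT g6 = NOT false = true
g15 = g13 OR g12 = false OR true = true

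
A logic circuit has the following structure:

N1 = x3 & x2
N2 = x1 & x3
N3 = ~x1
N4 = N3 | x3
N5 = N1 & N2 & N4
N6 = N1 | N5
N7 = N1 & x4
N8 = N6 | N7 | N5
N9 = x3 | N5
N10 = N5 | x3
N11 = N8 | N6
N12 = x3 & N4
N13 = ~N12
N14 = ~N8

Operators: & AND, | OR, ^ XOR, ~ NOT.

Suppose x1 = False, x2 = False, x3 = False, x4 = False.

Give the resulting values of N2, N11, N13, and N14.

N1 = x3 AND x2 = False AND False = False
N2 = x1 AND x3 = False AND False = False
N3 = NOT x1 = NOT False = True
N4 = N3 OR x3 = True OR False = True
N5 = N1 AND N2 AND N4 = False AND False AND True = False
N6 = N1 OR N5 = False OR False = False
N7 = N1 AND x4 = False AND False = False
N8 = N6 OR N7 OR N5 = False OR False OR False = False
N11 = N8 OR N6 = False OR False = False
N12 = x3 AND N4 = False AND True = False
N13 = NOT N12 = NOT False = True
N14 = NOT N8 = NOT False = True

N2 = False  N11 = False  N13 = True  N14 = True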